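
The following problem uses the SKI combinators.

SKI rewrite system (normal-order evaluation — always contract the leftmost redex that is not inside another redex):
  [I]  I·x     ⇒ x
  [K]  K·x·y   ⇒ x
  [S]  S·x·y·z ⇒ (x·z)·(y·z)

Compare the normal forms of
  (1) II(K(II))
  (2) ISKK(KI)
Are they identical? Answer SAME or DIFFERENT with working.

Term A:
  start: II(K(II))
  [1] I(K(II))
  [2] K(II)
  [3] KI

Term B:
  start: ISKK(KI)
  [1] SKK(KI)
  [2] K(KI)(K(KI))
  [3] KI

Answer: SAME — A ⇓ KI, B ⇓ KI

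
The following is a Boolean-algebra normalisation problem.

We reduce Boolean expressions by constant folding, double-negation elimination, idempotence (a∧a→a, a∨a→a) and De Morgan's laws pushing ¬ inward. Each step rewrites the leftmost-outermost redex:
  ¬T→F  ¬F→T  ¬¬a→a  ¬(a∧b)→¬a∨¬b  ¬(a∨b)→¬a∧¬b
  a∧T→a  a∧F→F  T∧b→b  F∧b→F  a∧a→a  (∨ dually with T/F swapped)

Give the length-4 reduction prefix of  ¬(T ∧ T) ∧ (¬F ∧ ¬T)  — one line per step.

  start: ¬(T ∧ T) ∧ (¬F ∧ ¬T)
  [1] (¬T ∨ ¬T) ∧ (¬F ∧ ¬T)
  [2] ¬T ∧ (¬F ∧ ¬T)
  [3] F ∧ (¬F ∧ ¬T)
  [4] F

Answer: after 4 steps: F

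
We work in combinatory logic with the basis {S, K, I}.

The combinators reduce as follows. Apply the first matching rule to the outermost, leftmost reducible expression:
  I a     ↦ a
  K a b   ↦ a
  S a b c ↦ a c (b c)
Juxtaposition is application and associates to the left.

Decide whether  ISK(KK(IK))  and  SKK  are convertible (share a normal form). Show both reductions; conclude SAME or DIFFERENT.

Answer: SAME — A ⇓ SKK, B ⇓ SKK

Derivation:
Term A:
  start: ISK(KK(IK))
  [1] SK(KK(IK))
  [2] SKK

Term B:
  start: SKK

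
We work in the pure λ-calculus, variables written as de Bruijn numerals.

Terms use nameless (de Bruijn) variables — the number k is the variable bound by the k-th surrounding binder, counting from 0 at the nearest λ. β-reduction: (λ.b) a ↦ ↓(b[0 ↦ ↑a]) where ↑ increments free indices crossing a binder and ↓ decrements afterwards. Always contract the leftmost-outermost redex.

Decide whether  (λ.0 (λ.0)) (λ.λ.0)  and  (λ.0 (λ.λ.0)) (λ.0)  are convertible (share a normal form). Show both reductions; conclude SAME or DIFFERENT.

Term A:
  start: (λ.0 (λ.0)) (λ.λ.0)
  [1] (λ.λ.0) (λ.0)
  [2] λ.0

Term B:
  start: (λ.0 (λ.λ.0)) (λ.0)
  [1] (λ.0) (λ.λ.0)
  [2] λ.λ.0

Answer: DIFFERENT — A ⇓ λ.0, B ⇓ λ.λ.0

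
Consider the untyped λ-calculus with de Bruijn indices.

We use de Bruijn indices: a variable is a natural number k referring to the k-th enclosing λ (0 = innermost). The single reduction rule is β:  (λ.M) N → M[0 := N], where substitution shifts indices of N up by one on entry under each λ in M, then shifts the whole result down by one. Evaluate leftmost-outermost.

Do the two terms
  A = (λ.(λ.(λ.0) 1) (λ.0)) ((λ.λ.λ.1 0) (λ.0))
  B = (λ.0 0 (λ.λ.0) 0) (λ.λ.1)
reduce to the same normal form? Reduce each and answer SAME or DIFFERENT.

Term A:
  start: (λ.(λ.(λ.0) 1) (λ.0)) ((λ.λ.λ.1 0) (λ.0))
  [1] (λ.(λ.0) ((λ.λ.λ.1 0) (λ.0))) (λ.0)
  [2] (λ.0) ((λ.λ.λ.1 0) (λ.0))
  [3] (λ.λ.λ.1 0) (λ.0)
  [4] λ.λ.1 0

Term B:
  start: (λ.0 0 (λ.λ.0) 0) (λ.λ.1)
  [1] (λ.λ.1) (λ.λ.1) (λ.λ.0) (λ.λ.1)
  [2] (λ.λ.λ.1) (λ.λ.0) (λ.λ.1)
  [3] (λ.λ.1) (λ.λ.1)
  [4] λ.λ.λ.1

Answer: DIFFERENT — A ⇓ λ.λ.1 0, B ⇓ λ.λ.λ.1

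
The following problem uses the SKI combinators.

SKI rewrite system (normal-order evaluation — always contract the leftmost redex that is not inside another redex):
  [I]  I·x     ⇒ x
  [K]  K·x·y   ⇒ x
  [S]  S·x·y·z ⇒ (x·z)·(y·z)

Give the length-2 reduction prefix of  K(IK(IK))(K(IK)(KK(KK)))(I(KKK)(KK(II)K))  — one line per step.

  start: K(IK(IK))(K(IK)(KK(KK)))(I(KKK)(KK(II)K))
  step 1: IK(IK)(I(KKK)(KK(II)K))
  step 2: K(IK)(I(KKK)(KK(II)K))

Answer: after 2 steps: K(IK)(I(KKK)(KK(II)K))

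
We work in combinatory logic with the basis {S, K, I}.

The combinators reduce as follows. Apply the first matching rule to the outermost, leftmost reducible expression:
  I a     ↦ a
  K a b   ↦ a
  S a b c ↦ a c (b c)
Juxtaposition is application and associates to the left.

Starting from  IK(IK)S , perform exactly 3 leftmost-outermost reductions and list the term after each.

  start: IK(IK)S
  →1  K(IK)S
  →2  IK
  →3  K

Answer: after 3 steps: K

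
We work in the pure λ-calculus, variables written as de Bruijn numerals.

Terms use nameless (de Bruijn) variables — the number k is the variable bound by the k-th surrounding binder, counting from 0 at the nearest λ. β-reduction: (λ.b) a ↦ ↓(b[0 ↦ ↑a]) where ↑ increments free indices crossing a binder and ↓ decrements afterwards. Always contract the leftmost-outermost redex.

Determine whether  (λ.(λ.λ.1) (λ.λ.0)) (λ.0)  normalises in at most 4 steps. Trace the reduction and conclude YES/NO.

Answer: YES — reaches normal form λ.λ.λ.0 in 2 ≤ 4 steps

Derivation:
  start: (λ.(λ.λ.1) (λ.λ.0)) (λ.0)
  →1  (λ.λ.1) (λ.λ.0)
  →2  λ.λ.λ.0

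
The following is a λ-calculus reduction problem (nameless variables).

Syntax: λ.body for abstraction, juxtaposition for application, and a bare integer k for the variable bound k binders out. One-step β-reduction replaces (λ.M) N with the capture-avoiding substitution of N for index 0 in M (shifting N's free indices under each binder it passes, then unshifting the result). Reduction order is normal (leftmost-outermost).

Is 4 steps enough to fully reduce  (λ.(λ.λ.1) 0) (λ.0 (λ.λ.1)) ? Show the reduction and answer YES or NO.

  start: (λ.(λ.λ.1) 0) (λ.0 (λ.λ.1))
  step 1: (λ.λ.1) (λ.0 (λ.λ.1))
  step 2: λ.λ.0 (λ.λ.1)

Answer: YES — reaches normal form λ.λ.0 (λ.λ.1) in 2 ≤ 4 steps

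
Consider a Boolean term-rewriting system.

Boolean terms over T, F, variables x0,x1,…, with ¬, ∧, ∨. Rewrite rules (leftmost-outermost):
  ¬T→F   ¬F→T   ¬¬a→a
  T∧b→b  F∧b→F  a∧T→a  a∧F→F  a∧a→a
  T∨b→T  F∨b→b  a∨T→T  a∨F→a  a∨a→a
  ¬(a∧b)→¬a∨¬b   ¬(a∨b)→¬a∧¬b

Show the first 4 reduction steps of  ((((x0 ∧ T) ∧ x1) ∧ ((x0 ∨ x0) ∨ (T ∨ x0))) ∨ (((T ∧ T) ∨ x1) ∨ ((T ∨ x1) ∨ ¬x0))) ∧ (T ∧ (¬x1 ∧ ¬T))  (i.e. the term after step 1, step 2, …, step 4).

Answer: after 4 steps: (((x0 ∧ x1) ∧ T) ∨ (((T ∧ T) ∨ x1) ∨ ((T ∨ x1) ∨ ¬x0))) ∧ (T ∧ (¬x1 ∧ ¬T))

Derivation:
  start: ((((x0 ∧ T) ∧ x1) ∧ ((x0 ∨ x0) ∨ (T ∨ x0))) ∨ (((T ∧ T) ∨ x1) ∨ ((T ∨ x1) ∨ ¬x0))) ∧ (T ∧ (¬x1 ∧ ¬T))
  step 1: (((x0 ∧ x1) ∧ ((x0 ∨ x0) ∨ (T ∨ x0))) ∨ (((T ∧ T) ∨ x1) ∨ ((T ∨ x1) ∨ ¬x0))) ∧ (T ∧ (¬x1 ∧ ¬T))
  step 2: (((x0 ∧ x1) ∧ (x0 ∨ (T ∨ x0))) ∨ (((T ∧ T) ∨ x1) ∨ ((T ∨ x1) ∨ ¬x0))) ∧ (T ∧ (¬x1 ∧ ¬T))
  step 3: (((x0 ∧ x1) ∧ (x0 ∨ T)) ∨ (((T ∧ T) ∨ x1) ∨ ((T ∨ x1) ∨ ¬x0))) ∧ (T ∧ (¬x1 ∧ ¬T))
  step 4: (((x0 ∧ x1) ∧ T) ∨ (((T ∧ T) ∨ x1) ∨ ((T ∨ x1) ∨ ¬x0))) ∧ (T ∧ (¬x1 ∧ ¬T))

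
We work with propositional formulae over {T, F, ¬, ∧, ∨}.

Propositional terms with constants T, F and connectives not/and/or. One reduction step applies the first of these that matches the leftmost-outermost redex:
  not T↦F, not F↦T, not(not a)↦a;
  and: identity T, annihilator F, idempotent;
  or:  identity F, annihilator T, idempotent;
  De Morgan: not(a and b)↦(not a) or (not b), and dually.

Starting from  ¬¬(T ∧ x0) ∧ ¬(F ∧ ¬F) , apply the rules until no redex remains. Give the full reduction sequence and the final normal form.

Answer: normal form = x0  (in 6 steps)

Derivation:
  start: ¬¬(T ∧ x0) ∧ ¬(F ∧ ¬F)
  step 1: (T ∧ x0) ∧ ¬(F ∧ ¬F)
  step 2: x0 ∧ ¬(F ∧ ¬F)
  step 3: x0 ∧ (¬F ∨ ¬¬F)
  step 4: x0 ∧ (T ∨ ¬¬F)
  step 5: x0 ∧ T
  step 6: x0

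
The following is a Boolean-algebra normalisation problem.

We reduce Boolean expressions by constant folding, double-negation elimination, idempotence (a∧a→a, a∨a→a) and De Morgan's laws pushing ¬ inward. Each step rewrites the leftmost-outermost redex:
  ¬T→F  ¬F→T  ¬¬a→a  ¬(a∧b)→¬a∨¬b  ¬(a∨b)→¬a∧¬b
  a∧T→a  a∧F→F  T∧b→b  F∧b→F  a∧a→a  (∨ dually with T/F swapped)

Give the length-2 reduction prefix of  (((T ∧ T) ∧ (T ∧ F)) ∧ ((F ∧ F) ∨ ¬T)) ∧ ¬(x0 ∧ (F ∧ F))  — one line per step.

  start: (((T ∧ T) ∧ (T ∧ F)) ∧ ((F ∧ F) ∨ ¬T)) ∧ ¬(x0 ∧ (F ∧ F))
  [1] ((T ∧ (T ∧ F)) ∧ ((F ∧ F) ∨ ¬T)) ∧ ¬(x0 ∧ (F ∧ F))
  [2] ((T ∧ F) ∧ ((F ∧ F) ∨ ¬T)) ∧ ¬(x0 ∧ (F ∧ F))

Answer: after 2 steps: ((T ∧ F) ∧ ((F ∧ F) ∨ ¬T)) ∧ ¬(x0 ∧ (F ∧ F))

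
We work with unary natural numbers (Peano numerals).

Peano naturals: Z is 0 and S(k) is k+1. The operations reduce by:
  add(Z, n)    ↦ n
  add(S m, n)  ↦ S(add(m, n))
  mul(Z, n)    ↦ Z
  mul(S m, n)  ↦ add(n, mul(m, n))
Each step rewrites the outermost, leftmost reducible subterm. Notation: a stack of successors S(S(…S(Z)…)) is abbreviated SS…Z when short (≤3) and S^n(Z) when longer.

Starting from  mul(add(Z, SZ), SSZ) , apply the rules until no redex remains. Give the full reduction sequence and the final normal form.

Answer: normal form = SSZ  (in 6 steps)

Reduction:
  start: mul(add(Z, SZ), SSZ)
  step 1: mul(SZ, SSZ)
  step 2: add(SSZ, mul(Z, SSZ))
  step 3: S(add(SZ, mul(Z, SSZ)))
  step 4: S(S(add(Z, mul(Z, SSZ))))
  step 5: S(S(mul(Z, SSZ)))
  step 6: SSZ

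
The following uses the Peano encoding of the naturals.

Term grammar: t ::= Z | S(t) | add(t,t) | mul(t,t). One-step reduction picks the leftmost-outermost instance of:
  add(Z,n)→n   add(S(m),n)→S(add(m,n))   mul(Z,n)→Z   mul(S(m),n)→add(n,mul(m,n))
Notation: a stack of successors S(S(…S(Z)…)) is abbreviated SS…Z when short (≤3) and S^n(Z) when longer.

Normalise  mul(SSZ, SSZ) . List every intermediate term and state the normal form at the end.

Answer: normal form = S^4(Z)  (in 9 steps)

Reduction:
  start: mul(SSZ, SSZ)
  step 1: add(SSZ, mul(SZ, SSZ))
  step 2: S(add(SZ, mul(SZ, SSZ)))
  step 3: S(S(add(Z, mul(SZ, SSZ))))
  step 4: S(S(mul(SZ, SSZ)))
  step 5: S(S(add(SSZ, mul(Z, SSZ))))
  step 6: S(S(S(add(SZ, mul(Z, SSZ)))))
  step 7: S(S(S(S(add(Z, mul(Z, SSZ))))))
  step 8: S(S(S(S(mul(Z, SSZ)))))
  step 9: S^4(Z)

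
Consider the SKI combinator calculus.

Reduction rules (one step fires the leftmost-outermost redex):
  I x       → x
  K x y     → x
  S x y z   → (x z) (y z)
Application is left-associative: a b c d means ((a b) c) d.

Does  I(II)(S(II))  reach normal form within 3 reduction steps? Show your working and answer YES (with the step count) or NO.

  start: I(II)(S(II))
  step 1: II(S(II))
  step 2: I(S(II))
  step 3: S(II)

Answer: NO — after 3 steps the term is S(II), not yet normal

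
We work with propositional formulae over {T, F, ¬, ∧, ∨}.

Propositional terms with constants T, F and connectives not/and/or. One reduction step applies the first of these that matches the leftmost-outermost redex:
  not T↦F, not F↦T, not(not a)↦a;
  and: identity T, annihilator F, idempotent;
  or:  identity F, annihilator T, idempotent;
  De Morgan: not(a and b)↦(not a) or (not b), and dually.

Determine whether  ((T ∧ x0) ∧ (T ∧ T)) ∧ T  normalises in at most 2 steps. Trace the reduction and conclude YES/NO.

  start: ((T ∧ x0) ∧ (T ∧ T)) ∧ T
  →1  (T ∧ x0) ∧ (T ∧ T)
  →2  x0 ∧ (T ∧ T)

Answer: NO — after 2 steps the term is x0 ∧ (T ∧ T), not yet normal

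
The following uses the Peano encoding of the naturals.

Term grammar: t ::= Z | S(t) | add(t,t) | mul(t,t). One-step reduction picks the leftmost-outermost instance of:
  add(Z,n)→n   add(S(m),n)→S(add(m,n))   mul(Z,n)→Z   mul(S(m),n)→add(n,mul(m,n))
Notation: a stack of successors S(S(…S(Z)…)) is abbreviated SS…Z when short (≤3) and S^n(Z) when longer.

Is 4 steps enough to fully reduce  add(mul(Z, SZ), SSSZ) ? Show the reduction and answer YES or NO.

Answer: YES — reaches normal form SSSZ in 2 ≤ 4 steps

Reduction:
  start: add(mul(Z, SZ), SSSZ)
  [1] add(Z, SSSZ)
  [2] SSSZ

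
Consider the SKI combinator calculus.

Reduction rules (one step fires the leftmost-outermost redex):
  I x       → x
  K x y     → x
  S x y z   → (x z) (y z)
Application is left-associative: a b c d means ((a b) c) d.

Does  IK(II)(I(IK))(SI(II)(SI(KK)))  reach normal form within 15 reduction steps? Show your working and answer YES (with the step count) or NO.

Answer: YES — reaches normal form KK in 14 ≤ 15 steps

Derivation:
  start: IK(II)(I(IK))(SI(II)(SI(KK)))
  →1  K(II)(I(IK))(SI(II)(SI(KK)))
  →2  II(SI(II)(SI(KK)))
  →3  I(SI(II)(SI(KK)))
  →4  SI(II)(SI(KK))
  →5  I(SI(KK))(II(SI(KK)))
  →6  SI(KK)(II(SI(KK)))
  →7  I(II(SI(KK)))(KK(II(SI(KK))))
  →8  II(SI(KK))(KK(II(SI(KK))))
  →9  I(SI(KK))(KK(II(SI(KK))))
  →10  SI(KK)(KK(II(SI(KK))))
  →11  I(KK(II(SI(KK))))(KK(KK(II(SI(KK)))))
  →12  KK(II(SI(KK)))(KK(KK(II(SI(KK)))))
  →13  K(KK(KK(II(SI(KK)))))
  →14  KK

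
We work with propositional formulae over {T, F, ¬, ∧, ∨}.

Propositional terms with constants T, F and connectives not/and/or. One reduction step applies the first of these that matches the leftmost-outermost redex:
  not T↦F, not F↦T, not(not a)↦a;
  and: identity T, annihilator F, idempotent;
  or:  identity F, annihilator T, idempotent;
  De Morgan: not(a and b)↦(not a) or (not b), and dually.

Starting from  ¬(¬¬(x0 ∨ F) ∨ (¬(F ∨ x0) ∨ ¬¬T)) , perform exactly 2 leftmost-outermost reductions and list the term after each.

  start: ¬(¬¬(x0 ∨ F) ∨ (¬(F ∨ x0) ∨ ¬¬T))
  step 1: ¬¬¬(x0 ∨ F) ∧ ¬(¬(F ∨ x0) ∨ ¬¬T)
  step 2: ¬(x0 ∨ F) ∧ ¬(¬(F ∨ x0) ∨ ¬¬T)

Answer: after 2 steps: ¬(x0 ∨ F) ∧ ¬(¬(F ∨ x0) ∨ ¬¬T)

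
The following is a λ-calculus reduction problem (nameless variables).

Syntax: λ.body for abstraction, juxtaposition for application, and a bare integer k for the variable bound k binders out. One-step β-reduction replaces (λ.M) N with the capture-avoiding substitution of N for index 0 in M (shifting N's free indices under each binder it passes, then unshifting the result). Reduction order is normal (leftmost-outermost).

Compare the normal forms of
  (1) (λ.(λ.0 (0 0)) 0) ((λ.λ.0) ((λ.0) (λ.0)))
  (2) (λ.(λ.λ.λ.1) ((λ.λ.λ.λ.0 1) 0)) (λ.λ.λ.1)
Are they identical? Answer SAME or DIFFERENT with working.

Answer: DIFFERENT — A ⇓ λ.0, B ⇓ λ.λ.1

Working:
Term A:
  start: (λ.(λ.0 (0 0)) 0) ((λ.λ.0) ((λ.0) (λ.0)))
  step 1: (λ.0 (0 0)) ((λ.λ.0) ((λ.0) (λ.0)))
  step 2: (λ.λ.0) ((λ.0) (λ.0)) ((λ.λ.0) ((λ.0) (λ.0)) ((λ.λ.0) ((λ.0) (λ.0))))
  step 3: (λ.0) ((λ.λ.0) ((λ.0) (λ.0)) ((λ.λ.0) ((λ.0) (λ.0))))
  step 4: (λ.λ.0) ((λ.0) (λ.0)) ((λ.λ.0) ((λ.0) (λ.0)))
  step 5: (λ.0) ((λ.λ.0) ((λ.0) (λ.0)))
  step 6: (λ.λ.0) ((λ.0) (λ.0))
  step 7: λ.0

Term B:
  start: (λ.(λ.λ.λ.1) ((λ.λ.λ.λ.0 1) 0)) (λ.λ.λ.1)
  step 1: (λ.λ.λ.1) ((λ.λ.λ.λ.0 1) (λ.λ.λ.1))
  step 2: λ.λ.1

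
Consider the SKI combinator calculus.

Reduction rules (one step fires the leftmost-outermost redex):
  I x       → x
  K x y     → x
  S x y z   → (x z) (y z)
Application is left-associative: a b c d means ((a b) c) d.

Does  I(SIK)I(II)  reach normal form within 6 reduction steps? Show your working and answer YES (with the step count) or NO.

  start: I(SIK)I(II)
  →1  SIKI(II)
  →2  II(KI)(II)
  →3  I(KI)(II)
  →4  KI(II)
  →5  I

Answer: YES — reaches normal form I in 5 ≤ 6 steps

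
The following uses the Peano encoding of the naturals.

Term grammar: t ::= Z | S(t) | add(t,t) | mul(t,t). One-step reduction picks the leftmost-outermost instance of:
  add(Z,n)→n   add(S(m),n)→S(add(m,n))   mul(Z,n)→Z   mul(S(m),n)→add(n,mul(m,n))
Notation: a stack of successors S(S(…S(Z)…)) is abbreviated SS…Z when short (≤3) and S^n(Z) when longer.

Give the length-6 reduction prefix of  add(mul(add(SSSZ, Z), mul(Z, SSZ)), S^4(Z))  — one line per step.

  start: add(mul(add(SSSZ, Z), mul(Z, SSZ)), S^4(Z))
  [1] add(mul(S(add(SSZ, Z)), mul(Z, SSZ)), S^4(Z))
  [2] add(add(mul(Z, SSZ), mul(add(SSZ, Z), mul(Z, SSZ))), S^4(Z))
  [3] add(add(Z, mul(add(SSZ, Z), mul(Z, SSZ))), S^4(Z))
  [4] add(mul(add(SSZ, Z), mul(Z, SSZ)), S^4(Z))
  [5] add(mul(S(add(SZ, Z)), mul(Z, SSZ)), S^4(Z))
  [6] add(add(mul(Z, SSZ), mul(add(SZ, Z), mul(Z, SSZ))), S^4(Z))

Answer: after 6 steps: add(add(mul(Z, SSZ), mul(add(SZ, Z), mul(Z, SSZ))), S^4(Z))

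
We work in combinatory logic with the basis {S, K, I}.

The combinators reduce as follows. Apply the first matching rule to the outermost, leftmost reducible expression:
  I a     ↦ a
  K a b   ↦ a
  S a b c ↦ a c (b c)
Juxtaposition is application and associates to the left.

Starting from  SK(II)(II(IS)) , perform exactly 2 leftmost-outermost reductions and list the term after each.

Answer: after 2 steps: II(IS)

Working:
  start: SK(II)(II(IS))
  step 1: K(II(IS))(II(II(IS)))
  step 2: II(IS)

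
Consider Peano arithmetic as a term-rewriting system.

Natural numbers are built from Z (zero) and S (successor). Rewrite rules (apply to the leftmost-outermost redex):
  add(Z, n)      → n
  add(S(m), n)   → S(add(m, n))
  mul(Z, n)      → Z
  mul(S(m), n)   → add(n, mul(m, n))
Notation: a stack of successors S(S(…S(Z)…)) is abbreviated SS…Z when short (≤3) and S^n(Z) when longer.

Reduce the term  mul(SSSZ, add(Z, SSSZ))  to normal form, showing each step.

Answer: normal form = S^9(Z)  (in 19 steps)

Working:
  start: mul(SSSZ, add(Z, SSSZ))
  [1] add(add(Z, SSSZ), mul(SSZ, add(Z, SSSZ)))
  [2] add(SSSZ, mul(SSZ, add(Z, SSSZ)))
  [3] S(add(SSZ, mul(SSZ, add(Z, SSSZ))))
  [4] S(S(add(SZ, mul(SSZ, add(Z, SSSZ)))))
  [5] S(S(S(add(Z, mul(SSZ, add(Z, SSSZ))))))
  [6] S(S(S(mul(SSZ, add(Z, SSSZ)))))
  [7] S(S(S(add(add(Z, SSSZ), mul(SZ, add(Z, SSSZ))))))
  [8] S(S(S(add(SSSZ, mul(SZ, add(Z, SSSZ))))))
  [9] S(S(S(S(add(SSZ, mul(SZ, add(Z, SSSZ)))))))
  [10] S(S(S(S(S(add(SZ, mul(SZ, add(Z, SSSZ))))))))
  [11] S(S(S(S(S(S(add(Z, mul(SZ, add(Z, SSSZ)))))))))
  [12] S(S(S(S(S(S(mul(SZ, add(Z, SSSZ))))))))
  [13] S(S(S(S(S(S(add(add(Z, SSSZ), mul(Z, add(Z, SSSZ)))))))))
  [14] S(S(S(S(S(S(add(SSSZ, mul(Z, add(Z, SSSZ)))))))))
  [15] S(S(S(S(S(S(S(add(SSZ, mul(Z, add(Z, SSSZ))))))))))
  [16] S(S(S(S(S(S(S(S(add(SZ, mul(Z, add(Z, SSSZ)))))))))))
  [17] S(S(S(S(S(S(S(S(S(add(Z, mul(Z, add(Z, SSSZ))))))))))))
  [18] S(S(S(S(S(S(S(S(S(mul(Z, add(Z, SSSZ)))))))))))
  [19] S^9(Z)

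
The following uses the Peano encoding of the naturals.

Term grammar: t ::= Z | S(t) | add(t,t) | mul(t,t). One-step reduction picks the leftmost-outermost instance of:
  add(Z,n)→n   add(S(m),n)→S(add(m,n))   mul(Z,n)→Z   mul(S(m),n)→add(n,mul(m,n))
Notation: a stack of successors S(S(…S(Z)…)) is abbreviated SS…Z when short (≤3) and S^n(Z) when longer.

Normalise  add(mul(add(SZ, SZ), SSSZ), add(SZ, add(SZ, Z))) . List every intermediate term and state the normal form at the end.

  start: add(mul(add(SZ, SZ), SSSZ), add(SZ, add(SZ, Z)))
  step 1: add(mul(S(add(Z, SZ)), SSSZ), add(SZ, add(SZ, Z)))
  step 2: add(add(SSSZ, mul(add(Z, SZ), SSSZ)), add(SZ, add(SZ, Z)))
  step 3: add(S(add(SSZ, mul(add(Z, SZ), SSSZ))), add(SZ, add(SZ, Z)))
  step 4: S(add(add(SSZ, mul(add(Z, SZ), SSSZ)), add(SZ, add(SZ, Z))))
  step 5: S(add(S(add(SZ, mul(add(Z, SZ), SSSZ))), add(SZ, add(SZ, Z))))
  step 6: S(S(add(add(SZ, mul(add(Z, SZ), SSSZ)), add(SZ, add(SZ, Z)))))
  step 7: S(S(add(S(add(Z, mul(add(Z, SZ), SSSZ))), add(SZ, add(SZ, Z)))))
  step 8: S(S(S(add(add(Z, mul(add(Z, SZ), SSSZ)), add(SZ, add(SZ, Z))))))
  step 9: S(S(S(add(mul(add(Z, SZ), SSSZ), add(SZ, add(SZ, Z))))))
  step 10: S(S(S(add(mul(SZ, SSSZ), add(SZ, add(SZ, Z))))))
  step 11: S(S(S(add(add(SSSZ, mul(Z, SSSZ)), add(SZ, add(SZ, Z))))))
  step 12: S(S(S(add(S(add(SSZ, mul(Z, SSSZ))), add(SZ, add(SZ, Z))))))
  step 13: S(S(S(S(add(add(SSZ, mul(Z, SSSZ)), add(SZ, add(SZ, Z)))))))
  step 14: S(S(S(S(add(S(add(SZ, mul(Z, SSSZ))), add(SZ, add(SZ, Z)))))))
  step 15: S(S(S(S(S(add(add(SZ, mul(Z, SSSZ)), add(SZ, add(SZ, Z))))))))
  step 16: S(S(S(S(S(add(S(add(Z, mul(Z, SSSZ))), add(SZ, add(SZ, Z))))))))
  step 17: S(S(S(S(S(S(add(add(Z, mul(Z, SSSZ)), add(SZ, add(SZ, Z)))))))))
  step 18: S(S(S(S(S(S(add(mul(Z, SSSZ), add(SZ, add(SZ, Z)))))))))
  step 19: S(S(S(S(S(S(add(Z, add(SZ, add(SZ, Z)))))))))
  step 20: S(S(S(S(S(S(add(SZ, add(SZ, Z))))))))
  step 21: S(S(S(S(S(S(S(add(Z, add(SZ, Z)))))))))
  step 22: S(S(S(S(S(S(S(add(SZ, Z))))))))
  step 23: S(S(S(S(S(S(S(S(add(Z, Z)))))))))
  step 24: S^8(Z)

Answer: normal form = S^8(Z)  (in 24 steps)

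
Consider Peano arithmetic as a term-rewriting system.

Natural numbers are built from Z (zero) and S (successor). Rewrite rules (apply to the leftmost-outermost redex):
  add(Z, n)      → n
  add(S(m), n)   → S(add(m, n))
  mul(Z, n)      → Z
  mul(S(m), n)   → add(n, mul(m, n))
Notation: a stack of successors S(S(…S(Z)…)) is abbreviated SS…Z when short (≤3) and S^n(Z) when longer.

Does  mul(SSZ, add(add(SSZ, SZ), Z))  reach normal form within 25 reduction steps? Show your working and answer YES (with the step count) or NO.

  start: mul(SSZ, add(add(SSZ, SZ), Z))
  →1  add(add(add(SSZ, SZ), Z), mul(SZ, add(add(SSZ, SZ), Z)))
  →2  add(add(S(add(SZ, SZ)), Z), mul(SZ, add(add(SSZ, SZ), Z)))
  →3  add(S(add(add(SZ, SZ), Z)), mul(SZ, add(add(SSZ, SZ), Z)))
  →4  S(add(add(add(SZ, SZ), Z), mul(SZ, add(add(SSZ, SZ), Z))))
  →5  S(add(add(S(add(Z, SZ)), Z), mul(SZ, add(add(SSZ, SZ), Z))))
  →6  S(add(S(add(add(Z, SZ), Z)), mul(SZ, add(add(SSZ, SZ), Z))))
  →7  S(S(add(add(add(Z, SZ), Z), mul(SZ, add(add(SSZ, SZ), Z)))))
  →8  S(S(add(add(SZ, Z), mul(SZ, add(add(SSZ, SZ), Z)))))
  →9  S(S(add(S(add(Z, Z)), mul(SZ, add(add(SSZ, SZ), Z)))))
  →10  S(S(S(add(add(Z, Z), mul(SZ, add(add(SSZ, SZ), Z))))))
  →11  S(S(S(add(Z, mul(SZ, add(add(SSZ, SZ), Z))))))
  →12  S(S(S(mul(SZ, add(add(SSZ, SZ), Z)))))
  →13  S(S(S(add(add(add(SSZ, SZ), Z), mul(Z, add(add(SSZ, SZ), Z))))))
  →14  S(S(S(add(add(S(add(SZ, SZ)), Z), mul(Z, add(add(SSZ, SZ), Z))))))
  →15  S(S(S(add(S(add(add(SZ, SZ), Z)), mul(Z, add(add(SSZ, SZ), Z))))))
  →16  S(S(S(S(add(add(add(SZ, SZ), Z), mul(Z, add(add(SSZ, SZ), Z)))))))
  →17  S(S(S(S(add(add(S(add(Z, SZ)), Z), mul(Z, add(add(SSZ, SZ), Z)))))))
  →18  S(S(S(S(add(S(add(add(Z, SZ), Z)), mul(Z, add(add(SSZ, SZ), Z)))))))
  →19  S(S(S(S(S(add(add(add(Z, SZ), Z), mul(Z, add(add(SSZ, SZ), Z))))))))
  →20  S(S(S(S(S(add(add(SZ, Z), mul(Z, add(add(SSZ, SZ), Z))))))))
  →21  S(S(S(S(S(add(S(add(Z, Z)), mul(Z, add(add(SSZ, SZ), Z))))))))
  →22  S(S(S(S(S(S(add(add(Z, Z), mul(Z, add(add(SSZ, SZ), Z)))))))))
  →23  S(S(S(S(S(S(add(Z, mul(Z, add(add(SSZ, SZ), Z)))))))))
  →24  S(S(S(S(S(S(mul(Z, add(add(SSZ, SZ), Z))))))))
  →25  S^6(Z)

Answer: YES — reaches normal form S^6(Z) in 25 ≤ 25 steps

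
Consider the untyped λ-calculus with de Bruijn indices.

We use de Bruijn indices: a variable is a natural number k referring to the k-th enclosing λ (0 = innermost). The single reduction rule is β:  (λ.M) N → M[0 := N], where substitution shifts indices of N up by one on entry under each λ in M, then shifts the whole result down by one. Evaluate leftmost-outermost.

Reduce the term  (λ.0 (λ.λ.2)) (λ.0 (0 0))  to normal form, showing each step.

  start: (λ.0 (λ.λ.2)) (λ.0 (0 0))
  →1  (λ.0 (0 0)) (λ.λ.λ.0 (0 0))
  →2  (λ.λ.λ.0 (0 0)) ((λ.λ.λ.0 (0 0)) (λ.λ.λ.0 (0 0)))
  →3  λ.λ.0 (0 0)

Answer: normal form = λ.λ.0 (0 0)  (in 3 steps)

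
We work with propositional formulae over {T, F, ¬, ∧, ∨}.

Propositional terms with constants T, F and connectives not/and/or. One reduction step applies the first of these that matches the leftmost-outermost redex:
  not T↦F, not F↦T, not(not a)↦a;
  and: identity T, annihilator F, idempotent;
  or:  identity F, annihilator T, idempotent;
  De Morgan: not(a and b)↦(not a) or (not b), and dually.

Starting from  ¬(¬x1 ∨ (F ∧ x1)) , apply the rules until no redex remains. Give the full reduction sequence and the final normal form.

  start: ¬(¬x1 ∨ (F ∧ x1))
  step 1: ¬¬x1 ∧ ¬(F ∧ x1)
  step 2: x1 ∧ ¬(F ∧ x1)
  step 3: x1 ∧ (¬F ∨ ¬x1)
  step 4: x1 ∧ (T ∨ ¬x1)
  step 5: x1 ∧ T
  step 6: x1

Answer: normal form = x1  (in 6 steps)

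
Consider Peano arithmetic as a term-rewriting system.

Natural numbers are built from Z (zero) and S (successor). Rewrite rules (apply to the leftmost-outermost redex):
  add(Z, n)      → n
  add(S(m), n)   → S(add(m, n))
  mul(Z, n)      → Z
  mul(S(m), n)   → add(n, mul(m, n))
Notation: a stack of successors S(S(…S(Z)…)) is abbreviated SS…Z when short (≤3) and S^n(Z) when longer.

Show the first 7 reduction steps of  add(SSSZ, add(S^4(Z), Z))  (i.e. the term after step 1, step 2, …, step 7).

Answer: after 7 steps: S(S(S(S(S(S(add(SZ, Z)))))))

Derivation:
  start: add(SSSZ, add(S^4(Z), Z))
  →1  S(add(SSZ, add(S^4(Z), Z)))
  →2  S(S(add(SZ, add(S^4(Z), Z))))
  →3  S(S(S(add(Z, add(S^4(Z), Z)))))
  →4  S(S(S(add(S^4(Z), Z))))
  →5  S(S(S(S(add(SSSZ, Z)))))
  →6  S(S(S(S(S(add(SSZ, Z))))))
  →7  S(S(S(S(S(S(add(SZ, Z)))))))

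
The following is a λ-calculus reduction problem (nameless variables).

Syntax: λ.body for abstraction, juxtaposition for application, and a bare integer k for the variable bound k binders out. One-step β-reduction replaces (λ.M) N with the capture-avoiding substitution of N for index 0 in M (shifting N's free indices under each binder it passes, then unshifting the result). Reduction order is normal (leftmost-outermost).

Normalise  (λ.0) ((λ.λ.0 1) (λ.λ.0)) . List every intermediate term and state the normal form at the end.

  start: (λ.0) ((λ.λ.0 1) (λ.λ.0))
  →1  (λ.λ.0 1) (λ.λ.0)
  →2  λ.0 (λ.λ.0)

Answer: normal form = λ.0 (λ.λ.0)  (in 2 steps)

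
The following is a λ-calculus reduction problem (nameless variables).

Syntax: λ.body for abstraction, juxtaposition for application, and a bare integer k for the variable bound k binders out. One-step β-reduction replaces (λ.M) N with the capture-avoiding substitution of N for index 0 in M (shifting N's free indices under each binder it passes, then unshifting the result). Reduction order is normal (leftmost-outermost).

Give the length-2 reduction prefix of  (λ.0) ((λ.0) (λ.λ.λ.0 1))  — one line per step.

Answer: after 2 steps: λ.λ.λ.0 1

Working:
  start: (λ.0) ((λ.0) (λ.λ.λ.0 1))
  →1  (λ.0) (λ.λ.λ.0 1)
  →2  λ.λ.λ.0 1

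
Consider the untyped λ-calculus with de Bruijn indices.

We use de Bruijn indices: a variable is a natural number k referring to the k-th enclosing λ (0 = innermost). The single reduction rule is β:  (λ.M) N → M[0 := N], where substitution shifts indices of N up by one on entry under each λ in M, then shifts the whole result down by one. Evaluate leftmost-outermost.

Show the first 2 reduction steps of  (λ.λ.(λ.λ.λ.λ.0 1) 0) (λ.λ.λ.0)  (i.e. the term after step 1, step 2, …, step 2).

  start: (λ.λ.(λ.λ.λ.λ.0 1) 0) (λ.λ.λ.0)
  step 1: λ.(λ.λ.λ.λ.0 1) 0
  step 2: λ.λ.λ.λ.0 1

Answer: after 2 steps: λ.λ.λ.λ.0 1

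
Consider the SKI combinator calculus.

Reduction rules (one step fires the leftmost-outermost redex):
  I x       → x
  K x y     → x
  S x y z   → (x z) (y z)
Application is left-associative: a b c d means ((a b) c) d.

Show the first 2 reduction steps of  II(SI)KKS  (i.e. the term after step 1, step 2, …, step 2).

  start: II(SI)KKS
  →1  I(SI)KKS
  →2  SIKKS

Answer: after 2 steps: SIKKS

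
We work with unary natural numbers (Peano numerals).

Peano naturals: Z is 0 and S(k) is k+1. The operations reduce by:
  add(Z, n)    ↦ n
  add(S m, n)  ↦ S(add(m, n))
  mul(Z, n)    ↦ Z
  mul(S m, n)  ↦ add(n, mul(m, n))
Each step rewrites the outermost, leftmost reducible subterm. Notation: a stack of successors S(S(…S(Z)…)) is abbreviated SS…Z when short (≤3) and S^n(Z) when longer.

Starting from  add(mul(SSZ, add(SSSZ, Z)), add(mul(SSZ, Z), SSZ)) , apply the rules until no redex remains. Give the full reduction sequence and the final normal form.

Answer: normal form = S^8(Z)  (in 32 steps)

Derivation:
  start: add(mul(SSZ, add(SSSZ, Z)), add(mul(SSZ, Z), SSZ))
  →1  add(add(add(SSSZ, Z), mul(SZ, add(SSSZ, Z))), add(mul(SSZ, Z), SSZ))
  →2  add(add(S(add(SSZ, Z)), mul(SZ, add(SSSZ, Z))), add(mul(SSZ, Z), SSZ))
  →3  add(S(add(add(SSZ, Z), mul(SZ, add(SSSZ, Z)))), add(mul(SSZ, Z), SSZ))
  →4  S(add(add(add(SSZ, Z), mul(SZ, add(SSSZ, Z))), add(mul(SSZ, Z), SSZ)))
  →5  S(add(add(S(add(SZ, Z)), mul(SZ, add(SSSZ, Z))), add(mul(SSZ, Z), SSZ)))
  →6  S(add(S(add(add(SZ, Z), mul(SZ, add(SSSZ, Z)))), add(mul(SSZ, Z), SSZ)))
  →7  S(S(add(add(add(SZ, Z), mul(SZ, add(SSSZ, Z))), add(mul(SSZ, Z), SSZ))))
  →8  S(S(add(add(S(add(Z, Z)), mul(SZ, add(SSSZ, Z))), add(mul(SSZ, Z), SSZ))))
  →9  S(S(add(S(add(add(Z, Z), mul(SZ, add(SSSZ, Z)))), add(mul(SSZ, Z), SSZ))))
  →10  S(S(S(add(add(add(Z, Z), mul(SZ, add(SSSZ, Z))), add(mul(SSZ, Z), SSZ)))))
  →11  S(S(S(add(add(Z, mul(SZ, add(SSSZ, Z))), add(mul(SSZ, Z), SSZ)))))
  →12  S(S(S(add(mul(SZ, add(SSSZ, Z)), add(mul(SSZ, Z), SSZ)))))
  →13  S(S(S(add(add(add(SSSZ, Z), mul(Z, add(SSSZ, Z))), add(mul(SSZ, Z), SSZ)))))
  →14  S(S(S(add(add(S(add(SSZ, Z)), mul(Z, add(SSSZ, Z))), add(mul(SSZ, Z), SSZ)))))
  →15  S(S(S(add(S(add(add(SSZ, Z), mul(Z, add(SSSZ, Z)))), add(mul(SSZ, Z), SSZ)))))
  →16  S(S(S(S(add(add(add(SSZ, Z), mul(Z, add(SSSZ, Z))), add(mul(SSZ, Z), SSZ))))))
  →17  S(S(S(S(add(add(S(add(SZ, Z)), mul(Z, add(SSSZ, Z))), add(mul(SSZ, Z), SSZ))))))
  →18  S(S(S(S(add(S(add(add(SZ, Z), mul(Z, add(SSSZ, Z)))), add(mul(SSZ, Z), SSZ))))))
  →19  S(S(S(S(S(add(add(add(SZ, Z), mul(Z, add(SSSZ, Z))), add(mul(SSZ, Z), SSZ)))))))
  →20  S(S(S(S(S(add(add(S(add(Z, Z)), mul(Z, add(SSSZ, Z))), add(mul(SSZ, Z), SSZ)))))))
  →21  S(S(S(S(S(add(S(add(add(Z, Z), mul(Z, add(SSSZ, Z)))), add(mul(SSZ, Z), SSZ)))))))
  →22  S(S(S(S(S(S(add(add(add(Z, Z), mul(Z, add(SSSZ, Z))), add(mul(SSZ, Z), SSZ))))))))
  →23  S(S(S(S(S(S(add(add(Z, mul(Z, add(SSSZ, Z))), add(mul(SSZ, Z), SSZ))))))))
  →24  S(S(S(S(S(S(add(mul(Z, add(SSSZ, Z)), add(mul(SSZ, Z), SSZ))))))))
  →25  S(S(S(S(S(S(add(Z, add(mul(SSZ, Z), SSZ))))))))
  →26  S(S(S(S(S(S(add(mul(SSZ, Z), SSZ)))))))
  →27  S(S(S(S(S(S(add(add(Z, mul(SZ, Z)), SSZ)))))))
  →28  S(S(S(S(S(S(add(mul(SZ, Z), SSZ)))))))
  →29  S(S(S(S(S(S(add(add(Z, mul(Z, Z)), SSZ)))))))
  →30  S(S(S(S(S(S(add(mul(Z, Z), SSZ)))))))
  →31  S(S(S(S(S(S(add(Z, SSZ)))))))
  →32  S^8(Z)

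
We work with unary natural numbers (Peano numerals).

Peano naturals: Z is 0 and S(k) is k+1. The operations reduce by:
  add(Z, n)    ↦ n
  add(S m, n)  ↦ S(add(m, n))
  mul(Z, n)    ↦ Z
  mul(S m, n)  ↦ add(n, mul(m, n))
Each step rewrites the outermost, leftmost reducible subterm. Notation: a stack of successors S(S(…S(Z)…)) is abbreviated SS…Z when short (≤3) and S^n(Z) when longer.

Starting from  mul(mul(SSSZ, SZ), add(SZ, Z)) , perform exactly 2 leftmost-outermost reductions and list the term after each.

Answer: after 2 steps: mul(S(add(Z, mul(SSZ, SZ))), add(SZ, Z))

Reduction:
  start: mul(mul(SSSZ, SZ), add(SZ, Z))
  [1] mul(add(SZ, mul(SSZ, SZ)), add(SZ, Z))
  [2] mul(S(add(Z, mul(SSZ, SZ))), add(SZ, Z))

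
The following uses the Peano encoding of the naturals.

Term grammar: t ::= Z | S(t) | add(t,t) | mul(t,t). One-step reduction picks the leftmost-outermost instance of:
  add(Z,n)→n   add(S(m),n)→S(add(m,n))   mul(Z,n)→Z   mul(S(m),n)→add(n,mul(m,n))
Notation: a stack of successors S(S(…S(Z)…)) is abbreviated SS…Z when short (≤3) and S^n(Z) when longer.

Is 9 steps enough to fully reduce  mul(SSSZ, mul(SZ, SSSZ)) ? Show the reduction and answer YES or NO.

Answer: NO — after 9 steps the term is S(S(S(add(mul(Z, SSSZ), mul(SSZ, mul(SZ, SSSZ)))))), not yet normal

Working:
  start: mul(SSSZ, mul(SZ, SSSZ))
  step 1: add(mul(SZ, SSSZ), mul(SSZ, mul(SZ, SSSZ)))
  step 2: add(add(SSSZ, mul(Z, SSSZ)), mul(SSZ, mul(SZ, SSSZ)))
  step 3: add(S(add(SSZ, mul(Z, SSSZ))), mul(SSZ, mul(SZ, SSSZ)))
  step 4: S(add(add(SSZ, mul(Z, SSSZ)), mul(SSZ, mul(SZ, SSSZ))))
  step 5: S(add(S(add(SZ, mul(Z, SSSZ))), mul(SSZ, mul(SZ, SSSZ))))
  step 6: S(S(add(add(SZ, mul(Z, SSSZ)), mul(SSZ, mul(SZ, SSSZ)))))
  step 7: S(S(add(S(add(Z, mul(Z, SSSZ))), mul(SSZ, mul(SZ, SSSZ)))))
  step 8: S(S(S(add(add(Z, mul(Z, SSSZ)), mul(SSZ, mul(SZ, SSSZ))))))
  step 9: S(S(S(add(mul(Z, SSSZ), mul(SSZ, mul(SZ, SSSZ))))))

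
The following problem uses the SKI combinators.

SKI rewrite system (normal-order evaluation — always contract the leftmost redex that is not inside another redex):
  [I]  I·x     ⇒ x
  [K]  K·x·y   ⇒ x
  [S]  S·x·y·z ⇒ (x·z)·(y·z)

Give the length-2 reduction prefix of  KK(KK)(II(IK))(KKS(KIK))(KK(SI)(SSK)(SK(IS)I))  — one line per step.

Answer: after 2 steps: II(IK)(KK(SI)(SSK)(SK(IS)I))

Working:
  start: KK(KK)(II(IK))(KKS(KIK))(KK(SI)(SSK)(SK(IS)I))
  [1] K(II(IK))(KKS(KIK))(KK(SI)(SSK)(SK(IS)I))
  [2] II(IK)(KK(SI)(SSK)(SK(IS)I))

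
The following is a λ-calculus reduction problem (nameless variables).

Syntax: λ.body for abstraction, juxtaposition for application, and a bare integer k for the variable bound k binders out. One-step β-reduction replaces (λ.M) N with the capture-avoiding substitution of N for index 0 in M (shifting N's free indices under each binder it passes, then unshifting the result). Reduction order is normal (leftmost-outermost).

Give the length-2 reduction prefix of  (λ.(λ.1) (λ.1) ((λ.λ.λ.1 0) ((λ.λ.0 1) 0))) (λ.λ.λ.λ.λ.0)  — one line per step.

  start: (λ.(λ.1) (λ.1) ((λ.λ.λ.1 0) ((λ.λ.0 1) 0))) (λ.λ.λ.λ.λ.0)
  step 1: (λ.λ.λ.λ.λ.λ.0) (λ.λ.λ.λ.λ.λ.0) ((λ.λ.λ.1 0) ((λ.λ.0 1) (λ.λ.λ.λ.λ.0)))
  step 2: (λ.λ.λ.λ.λ.0) ((λ.λ.λ.1 0) ((λ.λ.0 1) (λ.λ.λ.λ.λ.0)))

Answer: after 2 steps: (λ.λ.λ.λ.λ.0) ((λ.λ.λ.1 0) ((λ.λ.0 1) (λ.λ.λ.λ.λ.0)))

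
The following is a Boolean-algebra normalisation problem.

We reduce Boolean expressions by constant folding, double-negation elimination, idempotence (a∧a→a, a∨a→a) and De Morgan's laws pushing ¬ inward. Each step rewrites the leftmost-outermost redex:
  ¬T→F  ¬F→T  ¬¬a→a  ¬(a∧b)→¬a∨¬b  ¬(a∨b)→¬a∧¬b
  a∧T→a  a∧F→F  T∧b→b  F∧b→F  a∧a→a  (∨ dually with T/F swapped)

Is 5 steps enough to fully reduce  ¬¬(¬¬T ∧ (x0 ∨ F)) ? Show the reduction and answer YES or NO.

  start: ¬¬(¬¬T ∧ (x0 ∨ F))
  step 1: ¬¬T ∧ (x0 ∨ F)
  step 2: T ∧ (x0 ∨ F)
  step 3: x0 ∨ F
  step 4: x0

Answer: YES — reaches normal form x0 in 4 ≤ 5 steps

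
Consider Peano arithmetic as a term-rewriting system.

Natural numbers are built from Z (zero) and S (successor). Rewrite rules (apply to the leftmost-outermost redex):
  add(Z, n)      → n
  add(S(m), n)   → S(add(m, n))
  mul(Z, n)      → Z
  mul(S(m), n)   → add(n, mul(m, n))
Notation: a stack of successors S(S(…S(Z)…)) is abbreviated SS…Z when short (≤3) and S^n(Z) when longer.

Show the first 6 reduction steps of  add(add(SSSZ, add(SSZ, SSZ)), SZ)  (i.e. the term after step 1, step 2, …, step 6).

Answer: after 6 steps: S(S(S(add(add(Z, add(SSZ, SSZ)), SZ))))

Working:
  start: add(add(SSSZ, add(SSZ, SSZ)), SZ)
  [1] add(S(add(SSZ, add(SSZ, SSZ))), SZ)
  [2] S(add(add(SSZ, add(SSZ, SSZ)), SZ))
  [3] S(add(S(add(SZ, add(SSZ, SSZ))), SZ))
  [4] S(S(add(add(SZ, add(SSZ, SSZ)), SZ)))
  [5] S(S(add(S(add(Z, add(SSZ, SSZ))), SZ)))
  [6] S(S(S(add(add(Z, add(SSZ, SSZ)), SZ))))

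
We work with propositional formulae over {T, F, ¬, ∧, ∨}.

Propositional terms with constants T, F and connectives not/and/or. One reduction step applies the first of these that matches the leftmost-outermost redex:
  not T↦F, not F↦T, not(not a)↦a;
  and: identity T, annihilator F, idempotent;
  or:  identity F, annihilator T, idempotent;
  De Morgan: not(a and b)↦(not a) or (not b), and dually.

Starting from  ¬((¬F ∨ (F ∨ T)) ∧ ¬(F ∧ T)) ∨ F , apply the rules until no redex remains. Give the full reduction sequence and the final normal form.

  start: ¬((¬F ∨ (F ∨ T)) ∧ ¬(F ∧ T)) ∨ F
  [1] ¬((¬F ∨ (F ∨ T)) ∧ ¬(F ∧ T))
  [2] ¬(¬F ∨ (F ∨ T)) ∨ ¬¬(F ∧ T)
  [3] (¬¬F ∧ ¬(F ∨ T)) ∨ ¬¬(F ∧ T)
  [4] (F ∧ ¬(F ∨ T)) ∨ ¬¬(F ∧ T)
  [5] F ∨ ¬¬(F ∧ T)
  [6] ¬¬(F ∧ T)
  [7] F ∧ T
  [8] F

Answer: normal form = F  (in 8 steps)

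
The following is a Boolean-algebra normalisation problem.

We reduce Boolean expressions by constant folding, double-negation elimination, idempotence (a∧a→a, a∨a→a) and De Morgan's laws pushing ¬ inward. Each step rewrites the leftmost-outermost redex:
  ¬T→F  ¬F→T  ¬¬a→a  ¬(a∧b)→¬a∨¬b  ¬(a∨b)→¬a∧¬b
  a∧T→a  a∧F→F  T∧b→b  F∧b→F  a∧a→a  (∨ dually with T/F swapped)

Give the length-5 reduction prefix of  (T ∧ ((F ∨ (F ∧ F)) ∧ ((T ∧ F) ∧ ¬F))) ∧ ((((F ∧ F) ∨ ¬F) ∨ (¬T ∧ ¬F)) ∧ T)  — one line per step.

Answer: after 5 steps: F

Working:
  start: (T ∧ ((F ∨ (F ∧ F)) ∧ ((T ∧ F) ∧ ¬F))) ∧ ((((F ∧ F) ∨ ¬F) ∨ (¬T ∧ ¬F)) ∧ T)
  step 1: ((F ∨ (F ∧ F)) ∧ ((T ∧ F) ∧ ¬F)) ∧ ((((F ∧ F) ∨ ¬F) ∨ (¬T ∧ ¬F)) ∧ T)
  step 2: ((F ∧ F) ∧ ((T ∧ F) ∧ ¬F)) ∧ ((((F ∧ F) ∨ ¬F) ∨ (¬T ∧ ¬F)) ∧ T)
  step 3: (F ∧ ((T ∧ F) ∧ ¬F)) ∧ ((((F ∧ F) ∨ ¬F) ∨ (¬T ∧ ¬F)) ∧ T)
  step 4: F ∧ ((((F ∧ F) ∨ ¬F) ∨ (¬T ∧ ¬F)) ∧ T)
  step 5: F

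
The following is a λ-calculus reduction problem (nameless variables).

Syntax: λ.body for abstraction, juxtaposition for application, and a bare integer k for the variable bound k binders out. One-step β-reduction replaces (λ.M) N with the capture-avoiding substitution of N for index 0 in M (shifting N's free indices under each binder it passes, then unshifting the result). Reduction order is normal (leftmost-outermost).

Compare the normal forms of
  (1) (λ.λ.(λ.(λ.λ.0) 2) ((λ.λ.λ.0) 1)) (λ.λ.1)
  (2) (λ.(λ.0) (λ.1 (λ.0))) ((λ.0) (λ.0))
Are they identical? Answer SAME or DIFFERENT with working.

Term A:
  start: (λ.λ.(λ.(λ.λ.0) 2) ((λ.λ.λ.0) 1)) (λ.λ.1)
  →1  λ.(λ.(λ.λ.0) (λ.λ.1)) ((λ.λ.λ.0) (λ.λ.1))
  →2  λ.(λ.λ.0) (λ.λ.1)
  →3  λ.λ.0

Term B:
  start: (λ.(λ.0) (λ.1 (λ.0))) ((λ.0) (λ.0))
  →1  (λ.0) (λ.(λ.0) (λ.0) (λ.0))
  →2  λ.(λ.0) (λ.0) (λ.0)
  →3  λ.(λ.0) (λ.0)
  →4  λ.λ.0

Answer: SAME — A ⇓ λ.λ.0, B ⇓ λ.λ.0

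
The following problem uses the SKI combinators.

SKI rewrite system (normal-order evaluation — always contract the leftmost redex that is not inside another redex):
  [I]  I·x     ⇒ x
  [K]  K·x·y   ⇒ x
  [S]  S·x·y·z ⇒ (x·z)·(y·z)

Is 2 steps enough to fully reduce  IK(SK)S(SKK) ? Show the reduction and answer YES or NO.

Answer: YES — reaches normal form SK(SKK) in 2 ≤ 2 steps

Derivation:
  start: IK(SK)S(SKK)
  [1] K(SK)S(SKK)
  [2] SK(SKK)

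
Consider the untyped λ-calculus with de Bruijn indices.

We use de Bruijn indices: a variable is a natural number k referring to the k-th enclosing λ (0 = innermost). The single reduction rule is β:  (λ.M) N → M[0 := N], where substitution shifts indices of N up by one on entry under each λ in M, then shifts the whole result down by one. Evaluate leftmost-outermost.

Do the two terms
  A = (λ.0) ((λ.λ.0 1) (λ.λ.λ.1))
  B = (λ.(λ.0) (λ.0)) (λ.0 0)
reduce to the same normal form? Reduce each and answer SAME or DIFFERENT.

Answer: DIFFERENT — A ⇓ λ.0 (λ.λ.λ.1), B ⇓ λ.0

Working:
Term A:
  start: (λ.0) ((λ.λ.0 1) (λ.λ.λ.1))
  [1] (λ.λ.0 1) (λ.λ.λ.1)
  [2] λ.0 (λ.λ.λ.1)

Term B:
  start: (λ.(λ.0) (λ.0)) (λ.0 0)
  [1] (λ.0) (λ.0)
  [2] λ.0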